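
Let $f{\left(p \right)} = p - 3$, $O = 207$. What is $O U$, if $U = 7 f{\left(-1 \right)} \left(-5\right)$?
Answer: $28980$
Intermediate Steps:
$f{\left(p \right)} = -3 + p$
$U = 140$ ($U = 7 \left(-3 - 1\right) \left(-5\right) = 7 \left(-4\right) \left(-5\right) = \left(-28\right) \left(-5\right) = 140$)
$O U = 207 \cdot 140 = 28980$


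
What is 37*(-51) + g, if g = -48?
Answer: -1935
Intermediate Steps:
37*(-51) + g = 37*(-51) - 48 = -1887 - 48 = -1935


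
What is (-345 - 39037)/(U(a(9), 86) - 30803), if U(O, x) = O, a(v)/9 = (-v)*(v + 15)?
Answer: 39382/32747 ≈ 1.2026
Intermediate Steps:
a(v) = -9*v*(15 + v) (a(v) = 9*((-v)*(v + 15)) = 9*((-v)*(15 + v)) = 9*(-v*(15 + v)) = -9*v*(15 + v))
(-345 - 39037)/(U(a(9), 86) - 30803) = (-345 - 39037)/(-9*9*(15 + 9) - 30803) = -39382/(-9*9*24 - 30803) = -39382/(-1944 - 30803) = -39382/(-32747) = -39382*(-1/32747) = 39382/32747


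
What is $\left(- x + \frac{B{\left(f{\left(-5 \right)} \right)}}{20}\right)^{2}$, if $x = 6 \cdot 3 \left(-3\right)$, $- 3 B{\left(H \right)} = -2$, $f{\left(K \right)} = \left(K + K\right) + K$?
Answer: $\frac{2627641}{900} \approx 2919.6$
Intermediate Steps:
$f{\left(K \right)} = 3 K$ ($f{\left(K \right)} = 2 K + K = 3 K$)
$B{\left(H \right)} = \frac{2}{3}$ ($B{\left(H \right)} = \left(- \frac{1}{3}\right) \left(-2\right) = \frac{2}{3}$)
$x = -54$ ($x = 18 \left(-3\right) = -54$)
$\left(- x + \frac{B{\left(f{\left(-5 \right)} \right)}}{20}\right)^{2} = \left(\left(-1\right) \left(-54\right) + \frac{2}{3 \cdot 20}\right)^{2} = \left(54 + \frac{2}{3} \cdot \frac{1}{20}\right)^{2} = \left(54 + \frac{1}{30}\right)^{2} = \left(\frac{1621}{30}\right)^{2} = \frac{2627641}{900}$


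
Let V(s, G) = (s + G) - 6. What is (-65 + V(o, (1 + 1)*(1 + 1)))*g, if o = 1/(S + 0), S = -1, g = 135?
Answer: -9180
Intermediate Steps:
o = -1 (o = 1/(-1 + 0) = 1/(-1) = -1)
V(s, G) = -6 + G + s (V(s, G) = (G + s) - 6 = -6 + G + s)
(-65 + V(o, (1 + 1)*(1 + 1)))*g = (-65 + (-6 + (1 + 1)*(1 + 1) - 1))*135 = (-65 + (-6 + 2*2 - 1))*135 = (-65 + (-6 + 4 - 1))*135 = (-65 - 3)*135 = -68*135 = -9180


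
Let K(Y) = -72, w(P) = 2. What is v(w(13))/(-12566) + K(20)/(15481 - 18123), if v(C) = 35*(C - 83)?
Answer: 4197411/16599686 ≈ 0.25286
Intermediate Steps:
v(C) = -2905 + 35*C (v(C) = 35*(-83 + C) = -2905 + 35*C)
v(w(13))/(-12566) + K(20)/(15481 - 18123) = (-2905 + 35*2)/(-12566) - 72/(15481 - 18123) = (-2905 + 70)*(-1/12566) - 72/(-2642) = -2835*(-1/12566) - 72*(-1/2642) = 2835/12566 + 36/1321 = 4197411/16599686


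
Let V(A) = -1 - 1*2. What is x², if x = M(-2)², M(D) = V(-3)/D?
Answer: 81/16 ≈ 5.0625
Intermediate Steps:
V(A) = -3 (V(A) = -1 - 2 = -3)
M(D) = -3/D
x = 9/4 (x = (-3/(-2))² = (-3*(-½))² = (3/2)² = 9/4 ≈ 2.2500)
x² = (9/4)² = 81/16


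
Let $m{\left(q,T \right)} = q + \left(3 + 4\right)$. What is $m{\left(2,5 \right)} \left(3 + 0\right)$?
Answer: $27$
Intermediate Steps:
$m{\left(q,T \right)} = 7 + q$ ($m{\left(q,T \right)} = q + 7 = 7 + q$)
$m{\left(2,5 \right)} \left(3 + 0\right) = \left(7 + 2\right) \left(3 + 0\right) = 9 \cdot 3 = 27$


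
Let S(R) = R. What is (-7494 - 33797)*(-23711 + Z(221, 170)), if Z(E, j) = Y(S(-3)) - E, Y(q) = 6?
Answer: 987928466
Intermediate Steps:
Z(E, j) = 6 - E
(-7494 - 33797)*(-23711 + Z(221, 170)) = (-7494 - 33797)*(-23711 + (6 - 1*221)) = -41291*(-23711 + (6 - 221)) = -41291*(-23711 - 215) = -41291*(-23926) = 987928466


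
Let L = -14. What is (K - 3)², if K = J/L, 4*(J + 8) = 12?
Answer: 1369/196 ≈ 6.9847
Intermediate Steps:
J = -5 (J = -8 + (¼)*12 = -8 + 3 = -5)
K = 5/14 (K = -5/(-14) = -5*(-1/14) = 5/14 ≈ 0.35714)
(K - 3)² = (5/14 - 3)² = (-37/14)² = 1369/196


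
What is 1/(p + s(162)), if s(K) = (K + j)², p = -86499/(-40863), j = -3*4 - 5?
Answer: 13621/286410358 ≈ 4.7558e-5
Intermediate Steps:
j = -17 (j = -12 - 5 = -17)
p = 28833/13621 (p = -86499*(-1)/40863 = -1*(-28833/13621) = 28833/13621 ≈ 2.1168)
s(K) = (-17 + K)² (s(K) = (K - 17)² = (-17 + K)²)
1/(p + s(162)) = 1/(28833/13621 + (-17 + 162)²) = 1/(28833/13621 + 145²) = 1/(28833/13621 + 21025) = 1/(286410358/13621) = 13621/286410358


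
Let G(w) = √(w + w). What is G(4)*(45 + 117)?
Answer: 324*√2 ≈ 458.21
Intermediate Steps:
G(w) = √2*√w (G(w) = √(2*w) = √2*√w)
G(4)*(45 + 117) = (√2*√4)*(45 + 117) = (√2*2)*162 = (2*√2)*162 = 324*√2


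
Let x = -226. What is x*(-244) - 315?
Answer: 54829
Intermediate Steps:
x*(-244) - 315 = -226*(-244) - 315 = 55144 - 315 = 54829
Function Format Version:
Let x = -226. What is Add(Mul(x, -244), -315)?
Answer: 54829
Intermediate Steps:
Add(Mul(x, -244), -315) = Add(Mul(-226, -244), -315) = Add(55144, -315) = 54829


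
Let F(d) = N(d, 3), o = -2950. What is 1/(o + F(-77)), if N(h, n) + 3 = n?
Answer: -1/2950 ≈ -0.00033898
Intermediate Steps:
N(h, n) = -3 + n
F(d) = 0 (F(d) = -3 + 3 = 0)
1/(o + F(-77)) = 1/(-2950 + 0) = 1/(-2950) = -1/2950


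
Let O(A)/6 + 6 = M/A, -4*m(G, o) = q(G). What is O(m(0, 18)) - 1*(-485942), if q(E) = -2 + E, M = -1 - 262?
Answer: 482750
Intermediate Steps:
M = -263
m(G, o) = 1/2 - G/4 (m(G, o) = -(-2 + G)/4 = 1/2 - G/4)
O(A) = -36 - 1578/A (O(A) = -36 + 6*(-263/A) = -36 - 1578/A)
O(m(0, 18)) - 1*(-485942) = (-36 - 1578/(1/2 - 1/4*0)) - 1*(-485942) = (-36 - 1578/(1/2 + 0)) + 485942 = (-36 - 1578/1/2) + 485942 = (-36 - 1578*2) + 485942 = (-36 - 3156) + 485942 = -3192 + 485942 = 482750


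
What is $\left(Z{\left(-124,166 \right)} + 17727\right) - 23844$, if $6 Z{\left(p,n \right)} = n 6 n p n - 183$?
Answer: $- \frac{1134437703}{2} \approx -5.6722 \cdot 10^{8}$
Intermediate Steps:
$Z{\left(p,n \right)} = - \frac{61}{2} + p n^{3}$ ($Z{\left(p,n \right)} = \frac{n 6 n p n - 183}{6} = \frac{6 n n p n - 183}{6} = \frac{6 n^{2} p n - 183}{6} = \frac{6 p n^{2} n - 183}{6} = \frac{6 p n^{3} - 183}{6} = \frac{-183 + 6 p n^{3}}{6} = - \frac{61}{2} + p n^{3}$)
$\left(Z{\left(-124,166 \right)} + 17727\right) - 23844 = \left(\left(- \frac{61}{2} - 124 \cdot 166^{3}\right) + 17727\right) - 23844 = \left(\left(- \frac{61}{2} - 567212704\right) + 17727\right) - 23844 = \left(- \frac{1134425469}{2} + 17727\right) - 23844 = - \frac{1134390015}{2} - 23844 = - \frac{1134437703}{2}$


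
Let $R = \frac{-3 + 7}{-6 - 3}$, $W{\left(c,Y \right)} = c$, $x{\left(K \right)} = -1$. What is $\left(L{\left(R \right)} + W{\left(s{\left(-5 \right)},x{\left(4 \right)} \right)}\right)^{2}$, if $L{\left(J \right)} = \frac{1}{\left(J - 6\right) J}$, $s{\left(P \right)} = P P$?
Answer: $\frac{34586161}{53824} \approx 642.58$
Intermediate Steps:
$s{\left(P \right)} = P^{2}$
$R = - \frac{4}{9}$ ($R = \frac{4}{-9} = 4 \left(- \frac{1}{9}\right) = - \frac{4}{9} \approx -0.44444$)
$L{\left(J \right)} = \frac{1}{J \left(-6 + J\right)}$ ($L{\left(J \right)} = \frac{1}{\left(-6 + J\right) J} = \frac{1}{J \left(-6 + J\right)}$)
$\left(L{\left(R \right)} + W{\left(s{\left(-5 \right)},x{\left(4 \right)} \right)}\right)^{2} = \left(\frac{1}{\left(- \frac{4}{9}\right) \left(-6 - \frac{4}{9}\right)} + \left(-5\right)^{2}\right)^{2} = \left(- \frac{9}{4 \left(- \frac{58}{9}\right)} + 25\right)^{2} = \left(\left(- \frac{9}{4}\right) \left(- \frac{9}{58}\right) + 25\right)^{2} = \left(\frac{81}{232} + 25\right)^{2} = \left(\frac{5881}{232}\right)^{2} = \frac{34586161}{53824}$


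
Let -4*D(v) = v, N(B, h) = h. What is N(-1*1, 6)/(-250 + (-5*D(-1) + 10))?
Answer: -24/965 ≈ -0.024870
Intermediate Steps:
D(v) = -v/4
N(-1*1, 6)/(-250 + (-5*D(-1) + 10)) = 6/(-250 + (-(-5)*(-1)/4 + 10)) = 6/(-250 + (-5*¼ + 10)) = 6/(-250 + (-5/4 + 10)) = 6/(-250 + 35/4) = 6/(-965/4) = 6*(-4/965) = -24/965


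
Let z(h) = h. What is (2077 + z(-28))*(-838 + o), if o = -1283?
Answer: -4345929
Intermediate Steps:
(2077 + z(-28))*(-838 + o) = (2077 - 28)*(-838 - 1283) = 2049*(-2121) = -4345929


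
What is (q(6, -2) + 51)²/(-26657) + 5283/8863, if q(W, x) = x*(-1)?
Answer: 115932764/236260991 ≈ 0.49070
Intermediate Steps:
q(W, x) = -x
(q(6, -2) + 51)²/(-26657) + 5283/8863 = (-1*(-2) + 51)²/(-26657) + 5283/8863 = (2 + 51)²*(-1/26657) + 5283*(1/8863) = 53²*(-1/26657) + 5283/8863 = 2809*(-1/26657) + 5283/8863 = -2809/26657 + 5283/8863 = 115932764/236260991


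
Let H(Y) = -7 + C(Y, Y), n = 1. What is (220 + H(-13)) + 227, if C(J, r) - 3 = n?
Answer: 444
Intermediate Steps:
C(J, r) = 4 (C(J, r) = 3 + 1 = 4)
H(Y) = -3 (H(Y) = -7 + 4 = -3)
(220 + H(-13)) + 227 = (220 - 3) + 227 = 217 + 227 = 444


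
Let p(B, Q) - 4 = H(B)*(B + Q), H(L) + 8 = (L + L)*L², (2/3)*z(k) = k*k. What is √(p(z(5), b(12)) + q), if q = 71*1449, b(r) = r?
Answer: √85171042/4 ≈ 2307.2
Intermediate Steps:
z(k) = 3*k²/2 (z(k) = 3*(k*k)/2 = 3*k²/2)
H(L) = -8 + 2*L³ (H(L) = -8 + (L + L)*L² = -8 + (2*L)*L² = -8 + 2*L³)
q = 102879
p(B, Q) = 4 + (-8 + 2*B³)*(B + Q)
√(p(z(5), b(12)) + q) = √((4 + 2*((3/2)*5²)*(-4 + ((3/2)*5²)³) + 2*12*(-4 + ((3/2)*5²)³)) + 102879) = √((4 + 2*((3/2)*25)*(-4 + ((3/2)*25)³) + 2*12*(-4 + ((3/2)*25)³)) + 102879) = √((4 + 2*(75/2)*(-4 + (75/2)³) + 2*12*(-4 + (75/2)³)) + 102879) = √((4 + 2*(75/2)*(-4 + 421875/8) + 2*12*(-4 + 421875/8)) + 102879) = √((4 + 2*(75/2)*(421843/8) + 2*12*(421843/8)) + 102879) = √((4 + 31638225/8 + 1265529) + 102879) = √(41762489/8 + 102879) = √(42585521/8) = √85171042/4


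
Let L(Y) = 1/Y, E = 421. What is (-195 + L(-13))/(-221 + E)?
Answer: -317/325 ≈ -0.97538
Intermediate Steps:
(-195 + L(-13))/(-221 + E) = (-195 + 1/(-13))/(-221 + 421) = (-195 - 1/13)/200 = -2536/13*1/200 = -317/325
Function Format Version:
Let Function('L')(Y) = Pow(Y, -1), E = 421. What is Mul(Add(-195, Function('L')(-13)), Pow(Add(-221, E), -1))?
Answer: Rational(-317, 325) ≈ -0.97538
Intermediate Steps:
Mul(Add(-195, Function('L')(-13)), Pow(Add(-221, E), -1)) = Mul(Add(-195, Pow(-13, -1)), Pow(Add(-221, 421), -1)) = Mul(Add(-195, Rational(-1, 13)), Pow(200, -1)) = Mul(Rational(-2536, 13), Rational(1, 200)) = Rational(-317, 325)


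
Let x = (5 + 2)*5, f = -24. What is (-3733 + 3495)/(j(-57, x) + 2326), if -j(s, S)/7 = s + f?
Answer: -238/2893 ≈ -0.082268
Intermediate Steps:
x = 35 (x = 7*5 = 35)
j(s, S) = 168 - 7*s (j(s, S) = -7*(s - 24) = -7*(-24 + s) = 168 - 7*s)
(-3733 + 3495)/(j(-57, x) + 2326) = (-3733 + 3495)/((168 - 7*(-57)) + 2326) = -238/((168 + 399) + 2326) = -238/(567 + 2326) = -238/2893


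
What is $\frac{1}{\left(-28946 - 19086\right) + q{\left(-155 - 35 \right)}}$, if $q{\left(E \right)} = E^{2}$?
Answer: $- \frac{1}{11932} \approx -8.3808 \cdot 10^{-5}$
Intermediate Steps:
$\frac{1}{\left(-28946 - 19086\right) + q{\left(-155 - 35 \right)}} = \frac{1}{\left(-28946 - 19086\right) + \left(-155 - 35\right)^{2}} = \frac{1}{-48032 + \left(-155 - 35\right)^{2}} = \frac{1}{-48032 + \left(-190\right)^{2}} = \frac{1}{-48032 + 36100} = \frac{1}{-11932} = - \frac{1}{11932}$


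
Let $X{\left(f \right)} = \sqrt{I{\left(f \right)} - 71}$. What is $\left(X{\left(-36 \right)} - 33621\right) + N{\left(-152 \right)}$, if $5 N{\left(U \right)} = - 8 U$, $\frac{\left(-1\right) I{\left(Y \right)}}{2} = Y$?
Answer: $- \frac{166884}{5} \approx -33377.0$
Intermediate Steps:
$I{\left(Y \right)} = - 2 Y$
$X{\left(f \right)} = \sqrt{-71 - 2 f}$ ($X{\left(f \right)} = \sqrt{- 2 f - 71} = \sqrt{-71 - 2 f}$)
$N{\left(U \right)} = - \frac{8 U}{5}$ ($N{\left(U \right)} = \frac{\left(-8\right) U}{5} = - \frac{8 U}{5}$)
$\left(X{\left(-36 \right)} - 33621\right) + N{\left(-152 \right)} = \left(\sqrt{-71 - -72} - 33621\right) - - \frac{1216}{5} = \left(\sqrt{-71 + 72} - 33621\right) + \frac{1216}{5} = \left(\sqrt{1} - 33621\right) + \frac{1216}{5} = \left(1 - 33621\right) + \frac{1216}{5} = -33620 + \frac{1216}{5} = - \frac{166884}{5}$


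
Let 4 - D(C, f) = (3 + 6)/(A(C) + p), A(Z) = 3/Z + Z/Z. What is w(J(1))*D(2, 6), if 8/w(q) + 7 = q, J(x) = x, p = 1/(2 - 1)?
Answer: -40/21 ≈ -1.9048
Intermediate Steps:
p = 1 (p = 1/1 = 1)
w(q) = 8/(-7 + q)
A(Z) = 1 + 3/Z (A(Z) = 3/Z + 1 = 1 + 3/Z)
D(C, f) = 4 - 9/(1 + (3 + C)/C) (D(C, f) = 4 - (3 + 6)/((3 + C)/C + 1) = 4 - 9/(1 + (3 + C)/C))
w(J(1))*D(2, 6) = (8/(-7 + 1))*((12 - 1*2)/(3 + 2*2)) = (8/(-6))*((12 - 2)/(3 + 4)) = (8*(-1/6))*(10/7) = -4*10/21 = -4/3*10/7 = -40/21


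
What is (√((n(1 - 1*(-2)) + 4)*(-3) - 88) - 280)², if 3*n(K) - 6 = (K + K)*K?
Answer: 78276 - 1120*I*√31 ≈ 78276.0 - 6235.9*I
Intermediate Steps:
n(K) = 2 + 2*K²/3 (n(K) = 2 + ((K + K)*K)/3 = 2 + ((2*K)*K)/3 = 2 + (2*K²)/3 = 2 + 2*K²/3)
(√((n(1 - 1*(-2)) + 4)*(-3) - 88) - 280)² = (√(((2 + 2*(1 - 1*(-2))²/3) + 4)*(-3) - 88) - 280)² = (√(((2 + 2*(1 + 2)²/3) + 4)*(-3) - 88) - 280)² = (√(((2 + (⅔)*3²) + 4)*(-3) - 88) - 280)² = (√(((2 + (⅔)*9) + 4)*(-3) - 88) - 280)² = (√(((2 + 6) + 4)*(-3) - 88) - 280)² = (√((8 + 4)*(-3) - 88) - 280)² = (√(12*(-3) - 88) - 280)² = (√(-36 - 88) - 280)² = (√(-124) - 280)² = (2*I*√31 - 280)² = (-280 + 2*I*√31)²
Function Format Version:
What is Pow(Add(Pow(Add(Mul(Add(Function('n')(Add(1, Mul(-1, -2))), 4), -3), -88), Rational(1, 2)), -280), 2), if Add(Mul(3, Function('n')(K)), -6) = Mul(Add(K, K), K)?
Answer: Add(78276, Mul(-1120, I, Pow(31, Rational(1, 2)))) ≈ Add(78276., Mul(-6235.9, I))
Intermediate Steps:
Function('n')(K) = Add(2, Mul(Rational(2, 3), Pow(K, 2))) (Function('n')(K) = Add(2, Mul(Rational(1, 3), Mul(Add(K, K), K))) = Add(2, Mul(Rational(1, 3), Mul(Mul(2, K), K))) = Add(2, Mul(Rational(1, 3), Mul(2, Pow(K, 2)))) = Add(2, Mul(Rational(2, 3), Pow(K, 2))))
Pow(Add(Pow(Add(Mul(Add(Function('n')(Add(1, Mul(-1, -2))), 4), -3), -88), Rational(1, 2)), -280), 2) = Pow(Add(Pow(Add(Mul(Add(Add(2, Mul(Rational(2, 3), Pow(Add(1, Mul(-1, -2)), 2))), 4), -3), -88), Rational(1, 2)), -280), 2) = Pow(Add(Pow(Add(Mul(Add(Add(2, Mul(Rational(2, 3), Pow(Add(1, 2), 2))), 4), -3), -88), Rational(1, 2)), -280), 2) = Pow(Add(Pow(Add(Mul(Add(Add(2, Mul(Rational(2, 3), Pow(3, 2))), 4), -3), -88), Rational(1, 2)), -280), 2) = Pow(Add(Pow(Add(Mul(Add(Add(2, Mul(Rational(2, 3), 9)), 4), -3), -88), Rational(1, 2)), -280), 2) = Pow(Add(Pow(Add(Mul(Add(Add(2, 6), 4), -3), -88), Rational(1, 2)), -280), 2) = Pow(Add(Pow(Add(Mul(Add(8, 4), -3), -88), Rational(1, 2)), -280), 2) = Pow(Add(Pow(Add(Mul(12, -3), -88), Rational(1, 2)), -280), 2) = Pow(Add(Pow(Add(-36, -88), Rational(1, 2)), -280), 2) = Pow(Add(Pow(-124, Rational(1, 2)), -280), 2) = Pow(Add(Mul(2, I, Pow(31, Rational(1, 2))), -280), 2) = Pow(Add(-280, Mul(2, I, Pow(31, Rational(1, 2)))), 2)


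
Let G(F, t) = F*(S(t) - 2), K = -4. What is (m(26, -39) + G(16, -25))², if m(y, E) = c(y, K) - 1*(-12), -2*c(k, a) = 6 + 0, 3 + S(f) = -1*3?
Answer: 14161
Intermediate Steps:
S(f) = -6 (S(f) = -3 - 1*3 = -3 - 3 = -6)
c(k, a) = -3 (c(k, a) = -(6 + 0)/2 = -½*6 = -3)
G(F, t) = -8*F (G(F, t) = F*(-6 - 2) = F*(-8) = -8*F)
m(y, E) = 9 (m(y, E) = -3 - 1*(-12) = -3 + 12 = 9)
(m(26, -39) + G(16, -25))² = (9 - 8*16)² = (9 - 128)² = (-119)² = 14161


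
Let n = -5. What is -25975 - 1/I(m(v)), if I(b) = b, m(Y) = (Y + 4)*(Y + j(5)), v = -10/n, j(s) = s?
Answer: -1090951/42 ≈ -25975.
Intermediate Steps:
v = 2 (v = -10/(-5) = -10*(-1/5) = 2)
m(Y) = (4 + Y)*(5 + Y) (m(Y) = (Y + 4)*(Y + 5) = (4 + Y)*(5 + Y))
-25975 - 1/I(m(v)) = -25975 - 1/(20 + 2**2 + 9*2) = -25975 - 1/(20 + 4 + 18) = -25975 - 1/42 = -1090951/42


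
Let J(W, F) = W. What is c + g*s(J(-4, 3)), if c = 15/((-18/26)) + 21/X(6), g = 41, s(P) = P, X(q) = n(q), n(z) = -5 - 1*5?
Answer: -5633/30 ≈ -187.77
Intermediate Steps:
n(z) = -10 (n(z) = -5 - 5 = -10)
X(q) = -10
c = -713/30 (c = 15/((-18/26)) + 21/(-10) = 15/((-18*1/26)) + 21*(-⅒) = 15/(-9/13) - 21/10 = 15*(-13/9) - 21/10 = -65/3 - 21/10 = -713/30 ≈ -23.767)
c + g*s(J(-4, 3)) = -713/30 + 41*(-4) = -713/30 - 164 = -5633/30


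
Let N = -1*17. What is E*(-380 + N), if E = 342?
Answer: -135774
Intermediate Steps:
N = -17
E*(-380 + N) = 342*(-380 - 17) = 342*(-397) = -135774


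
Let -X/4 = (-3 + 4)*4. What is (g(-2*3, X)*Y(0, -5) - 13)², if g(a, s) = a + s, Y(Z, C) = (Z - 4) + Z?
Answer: 5625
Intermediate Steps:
X = -16 (X = -4*(-3 + 4)*4 = -4*4 = -16)
Y(Z, C) = -4 + 2*Z (Y(Z, C) = (-4 + Z) + Z = -4 + 2*Z)
(g(-2*3, X)*Y(0, -5) - 13)² = ((-2*3 - 16)*(-4 + 2*0) - 13)² = ((-6 - 16)*(-4 + 0) - 13)² = (-22*(-4) - 13)² = (88 - 13)² = 75² = 5625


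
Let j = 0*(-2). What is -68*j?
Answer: 0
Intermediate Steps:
j = 0
-68*j = -68*0 = 0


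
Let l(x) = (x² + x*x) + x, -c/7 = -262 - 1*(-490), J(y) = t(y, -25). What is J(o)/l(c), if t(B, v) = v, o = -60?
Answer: -25/5092836 ≈ -4.9089e-6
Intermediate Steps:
J(y) = -25
c = -1596 (c = -7*(-262 - 1*(-490)) = -7*(-262 + 490) = -7*228 = -1596)
l(x) = x + 2*x² (l(x) = (x² + x²) + x = 2*x² + x = x + 2*x²)
J(o)/l(c) = -25*(-1/(1596*(1 + 2*(-1596)))) = -25*(-1/(1596*(1 - 3192))) = -25/((-1596*(-3191))) = -25/5092836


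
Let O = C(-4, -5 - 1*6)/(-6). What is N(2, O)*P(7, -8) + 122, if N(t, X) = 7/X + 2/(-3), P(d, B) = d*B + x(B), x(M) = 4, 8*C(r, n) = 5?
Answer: 54766/15 ≈ 3651.1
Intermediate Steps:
C(r, n) = 5/8 (C(r, n) = (⅛)*5 = 5/8)
O = -5/48 (O = (5/8)/(-6) = (5/8)*(-⅙) = -5/48 ≈ -0.10417)
P(d, B) = 4 + B*d (P(d, B) = d*B + 4 = B*d + 4 = 4 + B*d)
N(t, X) = -⅔ + 7/X (N(t, X) = 7/X + 2*(-⅓) = 7/X - ⅔ = -⅔ + 7/X)
N(2, O)*P(7, -8) + 122 = (-⅔ + 7/(-5/48))*(4 - 8*7) + 122 = (-⅔ + 7*(-48/5))*(4 - 56) + 122 = (-⅔ - 336/5)*(-52) + 122 = -1018/15*(-52) + 122 = 52936/15 + 122 = 54766/15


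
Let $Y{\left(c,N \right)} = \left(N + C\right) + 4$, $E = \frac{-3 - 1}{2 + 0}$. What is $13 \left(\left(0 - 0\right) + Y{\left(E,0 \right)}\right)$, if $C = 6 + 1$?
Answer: $143$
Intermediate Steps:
$E = -2$ ($E = - \frac{4}{2} = \left(-4\right) \frac{1}{2} = -2$)
$C = 7$
$Y{\left(c,N \right)} = 11 + N$ ($Y{\left(c,N \right)} = \left(N + 7\right) + 4 = \left(7 + N\right) + 4 = 11 + N$)
$13 \left(\left(0 - 0\right) + Y{\left(E,0 \right)}\right) = 13 \left(\left(0 - 0\right) + \left(11 + 0\right)\right) = 13 \left(\left(0 + 0\right) + 11\right) = 13 \left(0 + 11\right) = 13 \cdot 11 = 143$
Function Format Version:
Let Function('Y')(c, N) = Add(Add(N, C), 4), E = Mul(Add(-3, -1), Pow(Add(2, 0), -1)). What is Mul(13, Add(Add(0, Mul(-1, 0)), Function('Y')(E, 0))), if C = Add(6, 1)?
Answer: 143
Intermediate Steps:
E = -2 (E = Mul(-4, Pow(2, -1)) = Mul(-4, Rational(1, 2)) = -2)
C = 7
Function('Y')(c, N) = Add(11, N) (Function('Y')(c, N) = Add(Add(N, 7), 4) = Add(Add(7, N), 4) = Add(11, N))
Mul(13, Add(Add(0, Mul(-1, 0)), Function('Y')(E, 0))) = Mul(13, Add(Add(0, Mul(-1, 0)), Add(11, 0))) = Mul(13, Add(Add(0, 0), 11)) = Mul(13, Add(0, 11)) = Mul(13, 11) = 143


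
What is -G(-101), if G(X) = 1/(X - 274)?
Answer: 1/375 ≈ 0.0026667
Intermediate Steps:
G(X) = 1/(-274 + X)
-G(-101) = -1/(-274 - 101) = -1/(-375) = -1*(-1/375) = 1/375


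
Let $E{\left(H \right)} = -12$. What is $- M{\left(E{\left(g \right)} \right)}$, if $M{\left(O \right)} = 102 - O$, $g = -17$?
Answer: $-114$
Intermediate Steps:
$- M{\left(E{\left(g \right)} \right)} = - (102 - -12) = - (102 + 12) = \left(-1\right) 114 = -114$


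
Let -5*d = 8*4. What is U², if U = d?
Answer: 1024/25 ≈ 40.960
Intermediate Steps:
d = -32/5 (d = -8*4/5 = -⅕*32 = -32/5 ≈ -6.4000)
U = -32/5 ≈ -6.4000
U² = (-32/5)² = 1024/25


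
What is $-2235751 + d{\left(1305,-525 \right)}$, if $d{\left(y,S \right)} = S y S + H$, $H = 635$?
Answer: $357455509$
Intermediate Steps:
$d{\left(y,S \right)} = 635 + y S^{2}$ ($d{\left(y,S \right)} = S y S + 635 = y S^{2} + 635 = 635 + y S^{2}$)
$-2235751 + d{\left(1305,-525 \right)} = -2235751 + \left(635 + 1305 \left(-525\right)^{2}\right) = -2235751 + \left(635 + 1305 \cdot 275625\right) = -2235751 + \left(635 + 359690625\right) = -2235751 + 359691260 = 357455509$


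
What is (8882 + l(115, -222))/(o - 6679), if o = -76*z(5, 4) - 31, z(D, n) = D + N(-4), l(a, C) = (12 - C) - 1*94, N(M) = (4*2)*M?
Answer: -4511/2329 ≈ -1.9369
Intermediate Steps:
N(M) = 8*M
l(a, C) = -82 - C (l(a, C) = (12 - C) - 94 = -82 - C)
z(D, n) = -32 + D (z(D, n) = D + 8*(-4) = D - 32 = -32 + D)
o = 2021 (o = -76*(-32 + 5) - 31 = -76*(-27) - 31 = 2052 - 31 = 2021)
(8882 + l(115, -222))/(o - 6679) = (8882 + (-82 - 1*(-222)))/(2021 - 6679) = (8882 + (-82 + 222))/(-4658) = (8882 + 140)*(-1/4658) = 9022*(-1/4658) = -4511/2329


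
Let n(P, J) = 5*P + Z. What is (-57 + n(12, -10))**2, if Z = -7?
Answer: 16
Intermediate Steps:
n(P, J) = -7 + 5*P (n(P, J) = 5*P - 7 = -7 + 5*P)
(-57 + n(12, -10))**2 = (-57 + (-7 + 5*12))**2 = (-57 + (-7 + 60))**2 = (-57 + 53)**2 = (-4)**2 = 16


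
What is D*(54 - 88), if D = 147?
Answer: -4998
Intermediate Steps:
D*(54 - 88) = 147*(54 - 88) = 147*(-34) = -4998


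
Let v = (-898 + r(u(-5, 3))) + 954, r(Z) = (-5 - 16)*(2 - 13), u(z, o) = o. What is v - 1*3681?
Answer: -3394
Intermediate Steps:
r(Z) = 231 (r(Z) = -21*(-11) = 231)
v = 287 (v = (-898 + 231) + 954 = -667 + 954 = 287)
v - 1*3681 = 287 - 1*3681 = 287 - 3681 = -3394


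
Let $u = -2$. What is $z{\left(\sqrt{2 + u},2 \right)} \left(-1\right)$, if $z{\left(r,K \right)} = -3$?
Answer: $3$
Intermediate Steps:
$z{\left(\sqrt{2 + u},2 \right)} \left(-1\right) = \left(-3\right) \left(-1\right) = 3$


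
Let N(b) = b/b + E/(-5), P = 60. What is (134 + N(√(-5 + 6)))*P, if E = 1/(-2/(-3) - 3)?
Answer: 56736/7 ≈ 8105.1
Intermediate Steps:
E = -3/7 (E = 1/(-2*(-⅓) - 3) = 1/(⅔ - 3) = 1/(-7/3) = -3/7 ≈ -0.42857)
N(b) = 38/35 (N(b) = b/b - 3/7/(-5) = 1 - 3/7*(-⅕) = 1 + 3/35 = 38/35)
(134 + N(√(-5 + 6)))*P = (134 + 38/35)*60 = (4728/35)*60 = 56736/7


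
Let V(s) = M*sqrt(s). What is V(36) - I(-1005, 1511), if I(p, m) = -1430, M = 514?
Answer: 4514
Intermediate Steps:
V(s) = 514*sqrt(s)
V(36) - I(-1005, 1511) = 514*sqrt(36) - 1*(-1430) = 514*6 + 1430 = 3084 + 1430 = 4514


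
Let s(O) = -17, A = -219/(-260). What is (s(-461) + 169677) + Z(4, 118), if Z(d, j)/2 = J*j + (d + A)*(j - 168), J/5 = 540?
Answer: 10482885/13 ≈ 8.0638e+5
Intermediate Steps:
J = 2700 (J = 5*540 = 2700)
A = 219/260 (A = -219*(-1/260) = 219/260 ≈ 0.84231)
Z(d, j) = 5400*j + 2*(-168 + j)*(219/260 + d) (Z(d, j) = 2*(2700*j + (d + 219/260)*(j - 168)) = 2*(2700*j + (219/260 + d)*(-168 + j)) = 2*(2700*j + (-168 + j)*(219/260 + d)) = 5400*j + 2*(-168 + j)*(219/260 + d))
(s(-461) + 169677) + Z(4, 118) = (-17 + 169677) + (-18396/65 - 336*4 + (702219/130)*118 + 2*4*118) = 169660 + (-18396/65 - 1344 + 41430921/65 + 944) = 169660 + 8277305/13 = 10482885/13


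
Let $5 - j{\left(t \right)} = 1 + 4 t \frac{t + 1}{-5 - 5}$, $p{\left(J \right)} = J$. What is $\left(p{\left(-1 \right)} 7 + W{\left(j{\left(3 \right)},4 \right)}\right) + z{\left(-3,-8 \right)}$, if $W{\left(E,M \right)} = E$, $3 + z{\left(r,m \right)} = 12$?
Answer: $\frac{54}{5} \approx 10.8$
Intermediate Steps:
$z{\left(r,m \right)} = 9$ ($z{\left(r,m \right)} = -3 + 12 = 9$)
$j{\left(t \right)} = 4 - 4 t \left(- \frac{1}{10} - \frac{t}{10}\right)$ ($j{\left(t \right)} = 5 - \left(1 + 4 t \frac{t + 1}{-5 - 5}\right) = 5 - \left(1 + 4 t \frac{1 + t}{-10}\right) = 5 - \left(1 + 4 t \left(1 + t\right) \left(- \frac{1}{10}\right)\right) = 5 - \left(1 + 4 t \left(- \frac{1}{10} - \frac{t}{10}\right)\right) = 4 - 4 t \left(- \frac{1}{10} - \frac{t}{10}\right)$)
$\left(p{\left(-1 \right)} 7 + W{\left(j{\left(3 \right)},4 \right)}\right) + z{\left(-3,-8 \right)} = \left(\left(-1\right) 7 + \left(4 + \frac{2}{5} \cdot 3 + \frac{2 \cdot 3^{2}}{5}\right)\right) + 9 = \left(-7 + \left(4 + \frac{6}{5} + \frac{2}{5} \cdot 9\right)\right) + 9 = \left(-7 + \left(4 + \frac{6}{5} + \frac{18}{5}\right)\right) + 9 = \left(-7 + \frac{44}{5}\right) + 9 = \frac{9}{5} + 9 = \frac{54}{5}$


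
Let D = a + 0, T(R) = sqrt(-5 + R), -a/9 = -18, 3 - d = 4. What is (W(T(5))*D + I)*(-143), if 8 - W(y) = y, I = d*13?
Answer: -183469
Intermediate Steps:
d = -1 (d = 3 - 1*4 = 3 - 4 = -1)
a = 162 (a = -9*(-18) = 162)
I = -13 (I = -1*13 = -13)
W(y) = 8 - y
D = 162 (D = 162 + 0 = 162)
(W(T(5))*D + I)*(-143) = ((8 - sqrt(-5 + 5))*162 - 13)*(-143) = ((8 - sqrt(0))*162 - 13)*(-143) = ((8 - 1*0)*162 - 13)*(-143) = ((8 + 0)*162 - 13)*(-143) = (8*162 - 13)*(-143) = (1296 - 13)*(-143) = 1283*(-143) = -183469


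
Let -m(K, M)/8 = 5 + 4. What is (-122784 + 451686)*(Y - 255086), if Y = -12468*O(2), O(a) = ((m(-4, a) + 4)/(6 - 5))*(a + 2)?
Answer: 1031505741420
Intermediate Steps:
m(K, M) = -72 (m(K, M) = -8*(5 + 4) = -8*9 = -72)
O(a) = -136 - 68*a (O(a) = ((-72 + 4)/(6 - 5))*(a + 2) = (-68/1)*(2 + a) = (-68*1)*(2 + a) = -68*(2 + a) = -136 - 68*a)
Y = 3391296 (Y = -12468*(-136 - 68*2) = -12468*(-136 - 136) = -12468*(-272) = 3391296)
(-122784 + 451686)*(Y - 255086) = (-122784 + 451686)*(3391296 - 255086) = 328902*3136210 = 1031505741420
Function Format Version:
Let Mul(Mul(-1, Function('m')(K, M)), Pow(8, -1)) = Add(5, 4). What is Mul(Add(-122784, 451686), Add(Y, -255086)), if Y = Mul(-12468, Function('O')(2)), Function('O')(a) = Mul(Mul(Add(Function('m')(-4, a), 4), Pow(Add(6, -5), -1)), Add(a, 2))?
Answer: 1031505741420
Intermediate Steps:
Function('m')(K, M) = -72 (Function('m')(K, M) = Mul(-8, Add(5, 4)) = Mul(-8, 9) = -72)
Function('O')(a) = Add(-136, Mul(-68, a)) (Function('O')(a) = Mul(Mul(Add(-72, 4), Pow(Add(6, -5), -1)), Add(a, 2)) = Mul(Mul(-68, Pow(1, -1)), Add(2, a)) = Mul(Mul(-68, 1), Add(2, a)) = Mul(-68, Add(2, a)) = Add(-136, Mul(-68, a)))
Y = 3391296 (Y = Mul(-12468, Add(-136, Mul(-68, 2))) = Mul(-12468, Add(-136, -136)) = Mul(-12468, -272) = 3391296)
Mul(Add(-122784, 451686), Add(Y, -255086)) = Mul(Add(-122784, 451686), Add(3391296, -255086)) = Mul(328902, 3136210) = 1031505741420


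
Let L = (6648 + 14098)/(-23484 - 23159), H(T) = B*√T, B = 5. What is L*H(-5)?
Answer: -103730*I*√5/46643 ≈ -4.9728*I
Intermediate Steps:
H(T) = 5*√T
L = -20746/46643 (L = 20746/(-46643) = 20746*(-1/46643) = -20746/46643 ≈ -0.44478)
L*H(-5) = -103730*√(-5)/46643 = -103730*I*√5/46643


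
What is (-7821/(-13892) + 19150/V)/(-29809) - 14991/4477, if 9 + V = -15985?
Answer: -4513094596828255/1347825556575212 ≈ -3.3484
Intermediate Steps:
V = -15994 (V = -9 - 15985 = -15994)
(-7821/(-13892) + 19150/V)/(-29809) - 14991/4477 = (-7821/(-13892) + 19150/(-15994))/(-29809) - 14991/4477 = (-7821*(-1/13892) + 19150*(-1/15994))*(-1/29809) - 14991*1/4477 = (7821/13892 - 9575/7997)*(-1/29809) - 14991/4477 = -70471363/111094324*(-1/29809) - 14991/4477 = 70471363/3311610704116 - 14991/4477 = -4513094596828255/1347825556575212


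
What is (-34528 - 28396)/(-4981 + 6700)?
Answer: -62924/1719 ≈ -36.605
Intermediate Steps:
(-34528 - 28396)/(-4981 + 6700) = -62924/1719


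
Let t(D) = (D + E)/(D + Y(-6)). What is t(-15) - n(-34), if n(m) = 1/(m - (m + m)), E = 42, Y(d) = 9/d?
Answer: -623/374 ≈ -1.6658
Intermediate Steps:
t(D) = (42 + D)/(-3/2 + D) (t(D) = (D + 42)/(D + 9/(-6)) = (42 + D)/(D + 9*(-⅙)) = (42 + D)/(D - 3/2) = (42 + D)/(-3/2 + D))
n(m) = -1/m (n(m) = 1/(m - 2*m) = 1/(-m) = -1/m)
t(-15) - n(-34) = 2*(42 - 15)/(-3 + 2*(-15)) - (-1)/(-34) = 2*27/(-3 - 30) - (-1)*(-1)/34 = 2*27/(-33) - 1*1/34 = 2*(-1/33)*27 - 1/34 = -18/11 - 1/34 = -623/374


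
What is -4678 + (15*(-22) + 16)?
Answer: -4992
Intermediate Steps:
-4678 + (15*(-22) + 16) = -4678 + (-330 + 16) = -4678 - 314 = -4992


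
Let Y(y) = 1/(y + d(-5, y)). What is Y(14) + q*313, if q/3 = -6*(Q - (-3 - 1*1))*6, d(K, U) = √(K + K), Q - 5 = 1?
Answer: (-338040*√10 + 4732559*I)/(√10 - 14*I) ≈ -3.3804e+5 - 0.015381*I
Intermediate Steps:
Q = 6 (Q = 5 + 1 = 6)
d(K, U) = √2*√K (d(K, U) = √(2*K) = √2*√K)
Y(y) = 1/(y + I*√10) (Y(y) = 1/(y + √2*√(-5)) = 1/(y + √2*(I*√5)) = 1/(y + I*√10))
q = -1080 (q = 3*(-6*(6 - (-3 - 1*1))*6) = 3*(-6*(6 - (-3 - 1))*6) = 3*(-6*(6 - 1*(-4))*6) = 3*(-6*(6 + 4)*6) = 3*(-6*10*6) = 3*(-60*6) = 3*(-360) = -1080)
Y(14) + q*313 = 1/(14 + I*√10) - 1080*313 = 1/(14 + I*√10) - 338040 = -338040 + 1/(14 + I*√10)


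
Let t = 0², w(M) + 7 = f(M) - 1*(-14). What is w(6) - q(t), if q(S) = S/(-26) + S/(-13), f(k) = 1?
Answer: 8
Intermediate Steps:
w(M) = 8 (w(M) = -7 + (1 - 1*(-14)) = -7 + (1 + 14) = -7 + 15 = 8)
t = 0
q(S) = -3*S/26 (q(S) = S*(-1/26) + S*(-1/13) = -S/26 - S/13 = -3*S/26)
w(6) - q(t) = 8 - (-3)*0/26 = 8 - 1*0 = 8 + 0 = 8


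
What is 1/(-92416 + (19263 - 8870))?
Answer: -1/82023 ≈ -1.2192e-5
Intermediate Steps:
1/(-92416 + (19263 - 8870)) = 1/(-92416 + 10393) = 1/(-82023) = -1/82023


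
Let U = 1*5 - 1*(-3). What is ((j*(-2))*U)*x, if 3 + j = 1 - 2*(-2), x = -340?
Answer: 10880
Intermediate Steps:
U = 8 (U = 5 + 3 = 8)
j = 2 (j = -3 + (1 - 2*(-2)) = -3 + (1 + 4) = -3 + 5 = 2)
((j*(-2))*U)*x = ((2*(-2))*8)*(-340) = -4*8*(-340) = -32*(-340) = 10880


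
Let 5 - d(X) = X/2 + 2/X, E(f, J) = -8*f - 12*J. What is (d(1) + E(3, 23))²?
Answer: 354025/4 ≈ 88506.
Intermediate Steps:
E(f, J) = -12*J - 8*f
d(X) = 5 - 2/X - X/2 (d(X) = 5 - (X/2 + 2/X) = 5 + (-2/X - X/2) = 5 - 2/X - X/2)
(d(1) + E(3, 23))² = ((5 - 2/1 - ½*1) + (-12*23 - 8*3))² = ((5 - 2*1 - ½) + (-276 - 24))² = ((5 - 2 - ½) - 300)² = (5/2 - 300)² = (-595/2)² = 354025/4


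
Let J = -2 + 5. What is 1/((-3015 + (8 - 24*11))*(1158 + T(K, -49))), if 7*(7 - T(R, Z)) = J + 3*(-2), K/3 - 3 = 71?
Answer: -7/26684818 ≈ -2.6232e-7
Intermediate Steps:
K = 222 (K = 9 + 3*71 = 9 + 213 = 222)
J = 3
T(R, Z) = 52/7 (T(R, Z) = 7 - (3 + 3*(-2))/7 = 7 - (3 - 6)/7 = 7 - 1/7*(-3) = 7 + 3/7 = 52/7)
1/((-3015 + (8 - 24*11))*(1158 + T(K, -49))) = 1/((-3015 + (8 - 24*11))*(1158 + 52/7)) = 1/((-3015 + (8 - 264))*(8158/7)) = 1/((-3015 - 256)*(8158/7)) = 1/(-3271*8158/7) = 1/(-26684818/7) = -7/26684818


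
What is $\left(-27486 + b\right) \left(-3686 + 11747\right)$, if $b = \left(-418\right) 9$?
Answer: $-251890128$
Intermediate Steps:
$b = -3762$
$\left(-27486 + b\right) \left(-3686 + 11747\right) = \left(-27486 - 3762\right) \left(-3686 + 11747\right) = \left(-31248\right) 8061 = -251890128$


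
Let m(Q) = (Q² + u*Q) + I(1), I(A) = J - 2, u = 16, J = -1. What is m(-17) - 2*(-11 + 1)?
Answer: 34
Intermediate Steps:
I(A) = -3 (I(A) = -1 - 2 = -3)
m(Q) = -3 + Q² + 16*Q (m(Q) = (Q² + 16*Q) - 3 = -3 + Q² + 16*Q)
m(-17) - 2*(-11 + 1) = (-3 + (-17)² + 16*(-17)) - 2*(-11 + 1) = (-3 + 289 - 272) - 2*(-10) = 14 + 20 = 34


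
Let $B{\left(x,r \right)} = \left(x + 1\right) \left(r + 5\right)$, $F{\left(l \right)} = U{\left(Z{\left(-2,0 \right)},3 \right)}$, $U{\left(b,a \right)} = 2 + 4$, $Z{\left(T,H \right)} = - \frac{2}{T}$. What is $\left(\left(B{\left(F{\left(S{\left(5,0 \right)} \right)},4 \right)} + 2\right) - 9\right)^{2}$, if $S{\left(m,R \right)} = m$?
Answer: $3136$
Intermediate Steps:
$U{\left(b,a \right)} = 6$
$F{\left(l \right)} = 6$
$B{\left(x,r \right)} = \left(1 + x\right) \left(5 + r\right)$
$\left(\left(B{\left(F{\left(S{\left(5,0 \right)} \right)},4 \right)} + 2\right) - 9\right)^{2} = \left(\left(\left(5 + 4 + 5 \cdot 6 + 4 \cdot 6\right) + 2\right) - 9\right)^{2} = \left(\left(\left(5 + 4 + 30 + 24\right) + 2\right) - 9\right)^{2} = \left(\left(63 + 2\right) - 9\right)^{2} = \left(65 - 9\right)^{2} = 56^{2} = 3136$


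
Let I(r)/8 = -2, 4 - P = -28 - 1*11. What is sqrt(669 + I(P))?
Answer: sqrt(653) ≈ 25.554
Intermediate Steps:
P = 43 (P = 4 - (-28 - 1*11) = 4 - (-28 - 11) = 4 - 1*(-39) = 4 + 39 = 43)
I(r) = -16 (I(r) = 8*(-2) = -16)
sqrt(669 + I(P)) = sqrt(669 - 16) = sqrt(653)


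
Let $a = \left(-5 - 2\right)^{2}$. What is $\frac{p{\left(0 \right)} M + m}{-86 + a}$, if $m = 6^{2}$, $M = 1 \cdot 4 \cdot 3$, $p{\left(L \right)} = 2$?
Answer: $- \frac{60}{37} \approx -1.6216$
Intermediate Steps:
$M = 12$ ($M = 4 \cdot 3 = 12$)
$m = 36$
$a = 49$ ($a = \left(-7\right)^{2} = 49$)
$\frac{p{\left(0 \right)} M + m}{-86 + a} = \frac{2 \cdot 12 + 36}{-86 + 49} = \frac{24 + 36}{-37} = 60 \left(- \frac{1}{37}\right) = - \frac{60}{37}$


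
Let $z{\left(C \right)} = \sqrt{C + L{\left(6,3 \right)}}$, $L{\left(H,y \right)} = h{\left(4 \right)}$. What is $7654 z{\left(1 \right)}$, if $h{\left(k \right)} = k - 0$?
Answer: $7654 \sqrt{5} \approx 17115.0$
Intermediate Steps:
$h{\left(k \right)} = k$ ($h{\left(k \right)} = k + 0 = k$)
$L{\left(H,y \right)} = 4$
$z{\left(C \right)} = \sqrt{4 + C}$ ($z{\left(C \right)} = \sqrt{C + 4} = \sqrt{4 + C}$)
$7654 z{\left(1 \right)} = 7654 \sqrt{4 + 1} = 7654 \sqrt{5}$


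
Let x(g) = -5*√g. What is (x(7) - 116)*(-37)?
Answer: 4292 + 185*√7 ≈ 4781.5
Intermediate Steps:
(x(7) - 116)*(-37) = (-5*√7 - 116)*(-37) = (-116 - 5*√7)*(-37) = 4292 + 185*√7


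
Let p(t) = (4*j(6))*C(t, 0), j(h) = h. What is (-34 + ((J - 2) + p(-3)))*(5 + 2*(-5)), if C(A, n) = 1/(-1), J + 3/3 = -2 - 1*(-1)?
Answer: 310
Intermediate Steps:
J = -2 (J = -1 + (-2 - 1*(-1)) = -1 + (-2 + 1) = -1 - 1 = -2)
C(A, n) = -1
p(t) = -24 (p(t) = (4*6)*(-1) = 24*(-1) = -24)
(-34 + ((J - 2) + p(-3)))*(5 + 2*(-5)) = (-34 + ((-2 - 2) - 24))*(5 + 2*(-5)) = (-34 + (-4 - 24))*(5 - 10) = (-34 - 28)*(-5) = -62*(-5) = 310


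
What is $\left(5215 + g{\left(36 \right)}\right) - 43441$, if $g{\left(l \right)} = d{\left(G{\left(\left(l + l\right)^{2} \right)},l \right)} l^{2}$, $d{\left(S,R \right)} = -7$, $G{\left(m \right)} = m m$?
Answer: $-47298$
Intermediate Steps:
$G{\left(m \right)} = m^{2}$
$g{\left(l \right)} = - 7 l^{2}$
$\left(5215 + g{\left(36 \right)}\right) - 43441 = \left(5215 - 7 \cdot 36^{2}\right) - 43441 = \left(5215 - 9072\right) - 43441 = -3857 - 43441 = -47298$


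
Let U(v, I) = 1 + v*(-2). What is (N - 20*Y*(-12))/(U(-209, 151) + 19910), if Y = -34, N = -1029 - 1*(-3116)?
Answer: -6073/20329 ≈ -0.29874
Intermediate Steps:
N = 2087 (N = -1029 + 3116 = 2087)
U(v, I) = 1 - 2*v
(N - 20*Y*(-12))/(U(-209, 151) + 19910) = (2087 - 20*(-34)*(-12))/((1 - 2*(-209)) + 19910) = (2087 + 680*(-12))/((1 + 418) + 19910) = (2087 - 8160)/(419 + 19910) = -6073/20329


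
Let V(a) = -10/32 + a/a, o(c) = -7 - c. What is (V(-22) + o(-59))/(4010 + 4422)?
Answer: 843/134912 ≈ 0.0062485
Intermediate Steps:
V(a) = 11/16 (V(a) = -10*1/32 + 1 = -5/16 + 1 = 11/16)
(V(-22) + o(-59))/(4010 + 4422) = (11/16 + (-7 - 1*(-59)))/(4010 + 4422) = (11/16 + (-7 + 59))/8432 = (11/16 + 52)*(1/8432) = (843/16)*(1/8432) = 843/134912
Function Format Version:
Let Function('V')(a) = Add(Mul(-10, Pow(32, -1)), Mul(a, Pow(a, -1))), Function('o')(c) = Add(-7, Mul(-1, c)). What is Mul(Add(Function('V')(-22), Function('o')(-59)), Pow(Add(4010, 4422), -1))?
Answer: Rational(843, 134912) ≈ 0.0062485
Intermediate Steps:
Function('V')(a) = Rational(11, 16) (Function('V')(a) = Add(Mul(-10, Rational(1, 32)), 1) = Add(Rational(-5, 16), 1) = Rational(11, 16))
Mul(Add(Function('V')(-22), Function('o')(-59)), Pow(Add(4010, 4422), -1)) = Mul(Add(Rational(11, 16), Add(-7, Mul(-1, -59))), Pow(Add(4010, 4422), -1)) = Mul(Add(Rational(11, 16), Add(-7, 59)), Pow(8432, -1)) = Mul(Add(Rational(11, 16), 52), Rational(1, 8432)) = Mul(Rational(843, 16), Rational(1, 8432)) = Rational(843, 134912)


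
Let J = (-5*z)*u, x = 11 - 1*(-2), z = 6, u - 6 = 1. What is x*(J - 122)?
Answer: -4316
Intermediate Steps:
u = 7 (u = 6 + 1 = 7)
x = 13 (x = 11 + 2 = 13)
J = -210 (J = -5*6*7 = -30*7 = -210)
x*(J - 122) = 13*(-210 - 122) = 13*(-332) = -4316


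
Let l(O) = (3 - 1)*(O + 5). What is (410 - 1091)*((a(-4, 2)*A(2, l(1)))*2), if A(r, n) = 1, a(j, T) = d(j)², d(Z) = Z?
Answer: -21792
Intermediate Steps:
l(O) = 10 + 2*O (l(O) = 2*(5 + O) = 10 + 2*O)
a(j, T) = j²
(410 - 1091)*((a(-4, 2)*A(2, l(1)))*2) = (410 - 1091)*(((-4)²*1)*2) = -681*16*1*2 = -10896*2 = -681*32 = -21792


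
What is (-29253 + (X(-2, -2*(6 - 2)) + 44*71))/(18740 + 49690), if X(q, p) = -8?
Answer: -26137/68430 ≈ -0.38195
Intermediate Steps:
(-29253 + (X(-2, -2*(6 - 2)) + 44*71))/(18740 + 49690) = (-29253 + (-8 + 44*71))/(18740 + 49690) = (-29253 + (-8 + 3124))/68430 = (-29253 + 3116)*(1/68430) = -26137*1/68430 = -26137/68430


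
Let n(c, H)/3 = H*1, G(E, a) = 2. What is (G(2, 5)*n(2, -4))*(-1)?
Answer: 24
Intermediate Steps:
n(c, H) = 3*H (n(c, H) = 3*(H*1) = 3*H)
(G(2, 5)*n(2, -4))*(-1) = (2*(3*(-4)))*(-1) = (2*(-12))*(-1) = -24*(-1) = 24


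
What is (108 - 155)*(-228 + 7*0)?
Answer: 10716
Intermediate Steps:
(108 - 155)*(-228 + 7*0) = -47*(-228 + 0) = -47*(-228) = 10716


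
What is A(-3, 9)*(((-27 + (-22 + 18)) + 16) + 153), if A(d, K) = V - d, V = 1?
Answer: 552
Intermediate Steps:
A(d, K) = 1 - d
A(-3, 9)*(((-27 + (-22 + 18)) + 16) + 153) = (1 - 1*(-3))*(((-27 + (-22 + 18)) + 16) + 153) = (1 + 3)*(((-27 - 4) + 16) + 153) = 4*((-31 + 16) + 153) = 4*(-15 + 153) = 4*138 = 552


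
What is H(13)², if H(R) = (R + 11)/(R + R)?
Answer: 144/169 ≈ 0.85207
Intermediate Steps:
H(R) = (11 + R)/(2*R) (H(R) = (11 + R)/((2*R)) = (11 + R)*(1/(2*R)) = (11 + R)/(2*R))
H(13)² = ((½)*(11 + 13)/13)² = ((½)*(1/13)*24)² = (12/13)² = 144/169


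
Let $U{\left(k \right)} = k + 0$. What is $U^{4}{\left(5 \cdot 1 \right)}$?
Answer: $625$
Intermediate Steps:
$U{\left(k \right)} = k$
$U^{4}{\left(5 \cdot 1 \right)} = \left(5 \cdot 1\right)^{4} = 5^{4} = 625$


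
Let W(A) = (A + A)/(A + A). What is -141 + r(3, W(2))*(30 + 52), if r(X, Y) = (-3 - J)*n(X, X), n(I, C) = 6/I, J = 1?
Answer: -797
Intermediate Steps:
W(A) = 1 (W(A) = (2*A)/((2*A)) = (2*A)*(1/(2*A)) = 1)
r(X, Y) = -24/X (r(X, Y) = (-3 - 1*1)*(6/X) = (-3 - 1)*(6/X) = -24/X)
-141 + r(3, W(2))*(30 + 52) = -141 + (-24/3)*(30 + 52) = -141 - 24*⅓*82 = -141 - 8*82 = -141 - 656 = -797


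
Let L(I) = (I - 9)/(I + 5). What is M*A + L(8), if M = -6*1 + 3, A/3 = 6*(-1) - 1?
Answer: 818/13 ≈ 62.923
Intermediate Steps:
A = -21 (A = 3*(6*(-1) - 1) = 3*(-6 - 1) = 3*(-7) = -21)
M = -3 (M = -6 + 3 = -3)
L(I) = (-9 + I)/(5 + I)
M*A + L(8) = -3*(-21) + (-9 + 8)/(5 + 8) = 63 - 1/13 = 818/13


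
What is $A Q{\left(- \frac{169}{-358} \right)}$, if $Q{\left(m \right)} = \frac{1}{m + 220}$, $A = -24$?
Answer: $- \frac{8592}{78929} \approx -0.10886$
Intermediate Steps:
$Q{\left(m \right)} = \frac{1}{220 + m}$
$A Q{\left(- \frac{169}{-358} \right)} = - \frac{24}{220 - \frac{169}{-358}} = - \frac{24}{220 - - \frac{169}{358}} = - \frac{24}{220 + \frac{169}{358}} = - \frac{24}{\frac{78929}{358}} = \left(-24\right) \frac{358}{78929} = - \frac{8592}{78929}$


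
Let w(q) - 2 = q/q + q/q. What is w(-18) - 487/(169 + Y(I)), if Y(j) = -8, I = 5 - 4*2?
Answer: 157/161 ≈ 0.97515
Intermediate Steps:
I = -3 (I = 5 - 8 = -3)
w(q) = 4 (w(q) = 2 + (q/q + q/q) = 2 + (1 + 1) = 2 + 2 = 4)
w(-18) - 487/(169 + Y(I)) = 4 - 487/(169 - 8) = 4 - 487/161 = 157/161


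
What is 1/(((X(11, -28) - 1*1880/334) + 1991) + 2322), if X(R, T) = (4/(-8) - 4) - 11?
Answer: 334/1433485 ≈ 0.00023300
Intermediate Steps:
X(R, T) = -31/2 (X(R, T) = (4*(-1/8) - 4) - 11 = (-1/2 - 4) - 11 = -9/2 - 11 = -31/2)
1/(((X(11, -28) - 1*1880/334) + 1991) + 2322) = 1/(((-31/2 - 1*1880/334) + 1991) + 2322) = 1/(((-31/2 - 1880*1/334) + 1991) + 2322) = 1/(((-31/2 - 940/167) + 1991) + 2322) = 1/((-7057/334 + 1991) + 2322) = 1/(657937/334 + 2322) = 1/(1433485/334) = 334/1433485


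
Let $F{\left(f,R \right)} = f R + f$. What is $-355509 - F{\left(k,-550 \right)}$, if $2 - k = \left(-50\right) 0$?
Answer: $-354411$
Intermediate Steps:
$k = 2$ ($k = 2 - \left(-50\right) 0 = 2 - 0 = 2 + 0 = 2$)
$F{\left(f,R \right)} = f + R f$ ($F{\left(f,R \right)} = R f + f = f + R f$)
$-355509 - F{\left(k,-550 \right)} = -355509 - 2 \left(1 - 550\right) = -355509 - 2 \left(-549\right) = -355509 - -1098 = -355509 + 1098 = -354411$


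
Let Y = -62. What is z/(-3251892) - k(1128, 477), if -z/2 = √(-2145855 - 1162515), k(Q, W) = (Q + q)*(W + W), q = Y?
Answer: -1016964 + I*√3308370/1625946 ≈ -1.017e+6 + 0.0011187*I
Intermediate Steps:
q = -62
k(Q, W) = 2*W*(-62 + Q) (k(Q, W) = (Q - 62)*(W + W) = (-62 + Q)*(2*W) = 2*W*(-62 + Q))
z = -2*I*√3308370 (z = -2*√(-2145855 - 1162515) = -2*I*√3308370 ≈ -3637.8*I)
z/(-3251892) - k(1128, 477) = -2*I*√3308370/(-3251892) - 2*477*(-62 + 1128) = -2*I*√3308370*(-1/3251892) - 2*477*1066 = I*√3308370/1625946 - 1*1016964 = I*√3308370/1625946 - 1016964 = -1016964 + I*√3308370/1625946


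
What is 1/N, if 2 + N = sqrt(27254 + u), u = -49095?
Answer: -2/21845 - I*sqrt(21841)/21845 ≈ -9.1554e-5 - 0.0067653*I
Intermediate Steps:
N = -2 + I*sqrt(21841) (N = -2 + sqrt(27254 - 49095) = -2 + sqrt(-21841) = -2 + I*sqrt(21841) ≈ -2.0 + 147.79*I)
1/N = 1/(-2 + I*sqrt(21841))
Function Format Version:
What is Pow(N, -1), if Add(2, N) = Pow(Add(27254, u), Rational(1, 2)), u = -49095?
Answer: Add(Rational(-2, 21845), Mul(Rational(-1, 21845), I, Pow(21841, Rational(1, 2)))) ≈ Add(-9.1554e-5, Mul(-0.0067653, I))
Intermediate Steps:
N = Add(-2, Mul(I, Pow(21841, Rational(1, 2)))) (N = Add(-2, Pow(Add(27254, -49095), Rational(1, 2))) = Add(-2, Pow(-21841, Rational(1, 2))) = Add(-2, Mul(I, Pow(21841, Rational(1, 2)))) ≈ Add(-2.0000, Mul(147.79, I)))
Pow(N, -1) = Pow(Add(-2, Mul(I, Pow(21841, Rational(1, 2)))), -1)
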